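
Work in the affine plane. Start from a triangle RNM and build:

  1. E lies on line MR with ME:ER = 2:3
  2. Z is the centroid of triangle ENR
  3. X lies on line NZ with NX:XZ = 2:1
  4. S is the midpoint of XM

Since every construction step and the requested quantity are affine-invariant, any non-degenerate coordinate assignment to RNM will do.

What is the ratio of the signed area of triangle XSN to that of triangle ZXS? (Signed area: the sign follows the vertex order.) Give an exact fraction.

Choose coordinates R = (0, 0), N = (1, 0), M = (0, 1).
1. E lies on line MR with ME:ER = 2:3 ⇒ E = (0, 3/5)
2. Z is the centroid of triangle ENR ⇒ Z = (1/3, 1/5)
3. X lies on line NZ with NX:XZ = 2:1 ⇒ X = (5/9, 2/15)
4. S is the midpoint of XM ⇒ S = (5/18, 17/30)
2·[XSN] = -7/45, 2·[ZXS] = 7/90
[XSN]:[ZXS] = -7/45:7/90 = -2

[XSN]:[ZXS] = -2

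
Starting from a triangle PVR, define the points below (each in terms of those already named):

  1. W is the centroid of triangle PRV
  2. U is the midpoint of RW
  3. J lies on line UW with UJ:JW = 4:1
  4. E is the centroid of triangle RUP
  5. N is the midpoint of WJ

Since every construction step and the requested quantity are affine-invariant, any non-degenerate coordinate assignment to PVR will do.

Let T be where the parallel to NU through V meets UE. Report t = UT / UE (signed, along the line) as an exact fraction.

t = -3

Choose coordinates P = (0, 0), V = (1, 0), R = (0, 1).
1. W is the centroid of triangle PRV ⇒ W = (1/3, 1/3)
2. U is the midpoint of RW ⇒ U = (1/6, 2/3)
3. J lies on line UW with UJ:JW = 4:1 ⇒ J = (3/10, 2/5)
4. E is the centroid of triangle RUP ⇒ E = (1/18, 5/9)
5. N is the midpoint of WJ ⇒ N = (19/60, 11/30)
through V parallel to NU: direction (-3/20, 3/10); meets UE at T = (1/2, 1)
T = U + t·(E−U) with t = -3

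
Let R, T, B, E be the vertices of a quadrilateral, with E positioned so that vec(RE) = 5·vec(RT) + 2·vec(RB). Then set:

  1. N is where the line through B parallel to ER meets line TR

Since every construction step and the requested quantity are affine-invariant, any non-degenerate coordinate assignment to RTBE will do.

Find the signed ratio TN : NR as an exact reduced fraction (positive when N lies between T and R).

TN:NR = -7/5

Choose coordinates R = (0, 0), T = (1, 0), B = (0, 1), E = (5, 2).
1. N is where the line through B parallel to ER meets line TR ⇒ N = (-5/2, 0)
N = T + t·(R−T) with t = 7/2, so TN:NR = t:(1−t) = 7/2:-5/2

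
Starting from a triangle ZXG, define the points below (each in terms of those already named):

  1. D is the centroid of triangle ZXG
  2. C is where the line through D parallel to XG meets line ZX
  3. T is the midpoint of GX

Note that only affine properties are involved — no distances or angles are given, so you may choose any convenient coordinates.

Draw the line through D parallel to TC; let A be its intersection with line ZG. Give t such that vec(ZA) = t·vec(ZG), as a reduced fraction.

t = 4/3

Work in coordinates with Z = (0, 0), X = (1, 0), G = (0, 1).
1. D is the centroid of triangle ZXG ⇒ D = (1/3, 1/3)
2. C is where the line through D parallel to XG meets line ZX ⇒ C = (2/3, 0)
3. T is the midpoint of GX ⇒ T = (1/2, 1/2)
through D parallel to TC: direction (1/6, -1/2); meets ZG at A = (0, 4/3)
A = Z + t·(G−Z) with t = 4/3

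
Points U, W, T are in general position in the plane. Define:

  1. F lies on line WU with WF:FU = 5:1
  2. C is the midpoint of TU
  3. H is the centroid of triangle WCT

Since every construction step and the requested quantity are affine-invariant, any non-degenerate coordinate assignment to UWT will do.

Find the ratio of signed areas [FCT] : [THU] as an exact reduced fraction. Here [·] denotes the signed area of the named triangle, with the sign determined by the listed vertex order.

Choose coordinates U = (0, 0), W = (1, 0), T = (0, 1).
1. F lies on line WU with WF:FU = 5:1 ⇒ F = (1/6, 0)
2. C is the midpoint of TU ⇒ C = (0, 1/2)
3. H is the centroid of triangle WCT ⇒ H = (1/3, 1/2)
2·[FCT] = -1/12, 2·[THU] = -1/3
[FCT]:[THU] = -1/12:-1/3 = 1/4

[FCT]:[THU] = 1/4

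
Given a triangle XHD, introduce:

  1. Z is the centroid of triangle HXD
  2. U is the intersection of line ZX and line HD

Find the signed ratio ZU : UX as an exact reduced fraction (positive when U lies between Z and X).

ZU:UX = -1/3

Choose coordinates X = (0, 0), H = (1, 0), D = (0, 1).
1. Z is the centroid of triangle HXD ⇒ Z = (1/3, 1/3)
2. U is the intersection of line ZX and line HD ⇒ U = (1/2, 1/2)
U = Z + t·(X−Z) with t = -1/2, so ZU:UX = t:(1−t) = -1/2:3/2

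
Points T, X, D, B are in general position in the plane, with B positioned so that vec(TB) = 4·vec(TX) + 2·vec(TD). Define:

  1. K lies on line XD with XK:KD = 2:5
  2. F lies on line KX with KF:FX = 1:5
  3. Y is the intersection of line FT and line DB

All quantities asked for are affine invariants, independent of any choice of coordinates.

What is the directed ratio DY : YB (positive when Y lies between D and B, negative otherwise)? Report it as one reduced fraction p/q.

Set T = (0, 0), X = (1, 0), D = (0, 1), B = (4, 2); any affine frame gives the same invariant.
1. K lies on line XD with XK:KD = 2:5 ⇒ K = (5/7, 2/7)
2. F lies on line KX with KF:FX = 1:5 ⇒ F = (16/21, 5/21)
3. Y is the intersection of line FT and line DB ⇒ Y = (16, 5)
Y = D + t·(B−D) with t = 4, so DY:YB = t:(1−t) = 4:-3

DY:YB = -4/3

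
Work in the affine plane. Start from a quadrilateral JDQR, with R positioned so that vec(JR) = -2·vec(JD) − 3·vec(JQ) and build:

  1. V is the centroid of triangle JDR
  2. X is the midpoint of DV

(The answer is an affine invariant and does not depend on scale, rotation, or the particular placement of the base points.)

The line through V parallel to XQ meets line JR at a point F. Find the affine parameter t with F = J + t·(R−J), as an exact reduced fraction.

Choose coordinates J = (0, 0), D = (1, 0), Q = (0, 1), R = (-2, -3).
1. V is the centroid of triangle JDR ⇒ V = (-1/3, -1)
2. X is the midpoint of DV ⇒ X = (1/3, -1/2)
through V parallel to XQ: direction (-1/3, 3/2); meets JR at F = (-5/12, -5/8)
F = J + t·(R−J) with t = 5/24

t = 5/24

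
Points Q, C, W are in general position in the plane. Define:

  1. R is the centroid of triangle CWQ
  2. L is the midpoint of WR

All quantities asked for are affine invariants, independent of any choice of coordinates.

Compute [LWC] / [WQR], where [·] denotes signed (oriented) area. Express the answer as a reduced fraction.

Work in coordinates with Q = (0, 0), C = (1, 0), W = (0, 1).
1. R is the centroid of triangle CWQ ⇒ R = (1/3, 1/3)
2. L is the midpoint of WR ⇒ L = (1/6, 2/3)
2·[LWC] = -1/6, 2·[WQR] = 1/3
[LWC]:[WQR] = -1/6:1/3 = -1/2

[LWC]:[WQR] = -1/2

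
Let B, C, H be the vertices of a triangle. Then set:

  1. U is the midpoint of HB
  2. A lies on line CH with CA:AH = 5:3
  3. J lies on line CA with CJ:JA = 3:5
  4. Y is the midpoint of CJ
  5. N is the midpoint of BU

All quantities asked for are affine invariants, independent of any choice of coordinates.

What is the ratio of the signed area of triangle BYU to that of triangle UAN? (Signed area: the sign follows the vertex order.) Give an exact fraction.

Choose coordinates B = (0, 0), C = (1, 0), H = (0, 1).
1. U is the midpoint of HB ⇒ U = (0, 1/2)
2. A lies on line CH with CA:AH = 5:3 ⇒ A = (3/8, 5/8)
3. J lies on line CA with CJ:JA = 3:5 ⇒ J = (49/64, 15/64)
4. Y is the midpoint of CJ ⇒ Y = (113/128, 15/128)
5. N is the midpoint of BU ⇒ N = (0, 1/4)
2·[BYU] = 113/256, 2·[UAN] = -3/32
[BYU]:[UAN] = 113/256:-3/32 = -113/24

[BYU]:[UAN] = -113/24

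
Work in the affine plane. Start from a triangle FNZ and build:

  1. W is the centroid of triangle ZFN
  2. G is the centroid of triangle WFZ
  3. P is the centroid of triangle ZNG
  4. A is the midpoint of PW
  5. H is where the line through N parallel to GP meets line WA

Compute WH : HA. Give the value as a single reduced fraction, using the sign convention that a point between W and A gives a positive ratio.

Work in coordinates with F = (0, 0), N = (1, 0), Z = (0, 1).
1. W is the centroid of triangle ZFN ⇒ W = (1/3, 1/3)
2. G is the centroid of triangle WFZ ⇒ G = (1/9, 4/9)
3. P is the centroid of triangle ZNG ⇒ P = (10/27, 13/27)
4. A is the midpoint of PW ⇒ A = (19/54, 11/27)
5. H is where the line through N parallel to GP meets line WA ⇒ H = (2/9, -1/9)
H = W + t·(A−W) with t = -6, so WH:HA = t:(1−t) = -6:7

WH:HA = -6/7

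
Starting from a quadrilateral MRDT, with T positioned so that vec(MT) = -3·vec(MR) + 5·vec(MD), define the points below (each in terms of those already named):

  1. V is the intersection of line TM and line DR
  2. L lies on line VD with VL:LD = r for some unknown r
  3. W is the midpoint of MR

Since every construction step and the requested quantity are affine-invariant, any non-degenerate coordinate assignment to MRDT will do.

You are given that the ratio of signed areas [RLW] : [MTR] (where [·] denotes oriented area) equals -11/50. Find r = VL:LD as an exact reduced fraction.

Choose coordinates M = (0, 0), R = (1, 0), D = (0, 1), T = (-3, 5).
1. V is the intersection of line TM and line DR ⇒ V = (-3/2, 5/2)
2. With VL:LD = r, write λ = r/(r+1) so L = V + λ·(D−V); L is affine-linear in λ
3. W is the midpoint of MR ⇒ W = (1/2, 0)
Every point depending on L is an affine combination of L and λ-independent points, so each such coordinate is linear in λ; the λ² term in each signed area is a multiple of (D−V)×(D−V) = 0, so 2·[RLW] and 2·[MTR] are each linear in λ. Evaluating at λ=0 and λ=1:
  2·[RLW] = -3/4·λ + 5/4,   2·[MTR] = -5
So [RLW]:[MTR] = (-3/4·λ + 5/4) / (-5). Setting this equal to -11/50:
  -3/4·λ + 5/4 = -11/50·(-5)  ⇒  λ = 1/5
Then r = λ/(1−λ) = (1/5)/(4/5) = 1/4. Check: with r = 1/4, L = (-6/5, 11/5) and [RLW]:[MTR] = -11/50 as required.

r = 1/4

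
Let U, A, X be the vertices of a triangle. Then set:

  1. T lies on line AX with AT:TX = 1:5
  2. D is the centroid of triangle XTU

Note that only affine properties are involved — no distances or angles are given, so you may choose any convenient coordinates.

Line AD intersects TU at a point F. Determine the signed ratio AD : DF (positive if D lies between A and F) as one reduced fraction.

Work in coordinates with U = (0, 0), A = (1, 0), X = (0, 1).
1. T lies on line AX with AT:TX = 1:5 ⇒ T = (5/6, 1/6)
2. D is the centroid of triangle XTU ⇒ D = (5/18, 7/18)
line AD meets TU at F = (35/48, 7/48)
D = A + t·(F−A) with t = 8/3, so AD:DF = 8/3:-5/3

AD:DF = -8/5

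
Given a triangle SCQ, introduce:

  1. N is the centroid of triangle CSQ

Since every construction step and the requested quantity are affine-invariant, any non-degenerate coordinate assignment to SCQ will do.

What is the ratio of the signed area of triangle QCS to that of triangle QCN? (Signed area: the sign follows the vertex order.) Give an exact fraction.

[QCS]:[QCN] = 3

Work in coordinates with S = (0, 0), C = (1, 0), Q = (0, 1).
1. N is the centroid of triangle CSQ ⇒ N = (1/3, 1/3)
2·[QCS] = -1, 2·[QCN] = -1/3
[QCS]:[QCN] = -1:-1/3 = 3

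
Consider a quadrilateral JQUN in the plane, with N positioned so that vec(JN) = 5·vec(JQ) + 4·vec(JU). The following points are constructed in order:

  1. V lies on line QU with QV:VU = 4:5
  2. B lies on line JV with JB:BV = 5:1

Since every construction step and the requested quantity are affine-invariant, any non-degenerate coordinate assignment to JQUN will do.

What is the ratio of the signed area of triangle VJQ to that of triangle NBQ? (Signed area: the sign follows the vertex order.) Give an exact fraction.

Set J = (0, 0), Q = (1, 0), U = (0, 1), N = (5, 4); any affine frame gives the same invariant.
1. V lies on line QU with QV:VU = 4:5 ⇒ V = (5/9, 4/9)
2. B lies on line JV with JB:BV = 5:1 ⇒ B = (25/54, 10/27)
2·[VJQ] = 4/9, 2·[NBQ] = 98/27
[VJQ]:[NBQ] = 4/9:98/27 = 6/49

[VJQ]:[NBQ] = 6/49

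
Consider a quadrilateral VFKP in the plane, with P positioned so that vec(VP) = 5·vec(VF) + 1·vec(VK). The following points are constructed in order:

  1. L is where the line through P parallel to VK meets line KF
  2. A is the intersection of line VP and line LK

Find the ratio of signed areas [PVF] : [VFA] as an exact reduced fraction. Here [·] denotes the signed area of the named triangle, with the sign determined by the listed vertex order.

[PVF]:[VFA] = 6

Assign V = (0, 0), F = (1, 0), K = (0, 1), P = (5, 1) — the answer is frame-independent, so this choice is without loss of generality.
1. L is where the line through P parallel to VK meets line KF ⇒ L = (5, -4)
2. A is the intersection of line VP and line LK ⇒ A = (5/6, 1/6)
2·[PVF] = 1, 2·[VFA] = 1/6
[PVF]:[VFA] = 1:1/6 = 6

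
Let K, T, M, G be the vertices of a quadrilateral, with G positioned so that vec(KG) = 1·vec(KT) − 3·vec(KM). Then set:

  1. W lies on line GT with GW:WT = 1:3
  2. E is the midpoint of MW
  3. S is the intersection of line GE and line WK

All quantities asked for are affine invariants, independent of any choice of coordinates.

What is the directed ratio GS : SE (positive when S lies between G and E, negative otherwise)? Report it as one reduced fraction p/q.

Choose coordinates K = (0, 0), T = (1, 0), M = (0, 1), G = (1, -3).
1. W lies on line GT with GW:WT = 1:3 ⇒ W = (1, -9/4)
2. E is the midpoint of MW ⇒ E = (1/2, -5/8)
3. S is the intersection of line GE and line WK ⇒ S = (7/10, -63/40)
S = G + t·(E−G) with t = 3/5, so GS:SE = t:(1−t) = 3/5:2/5

GS:SE = 3/2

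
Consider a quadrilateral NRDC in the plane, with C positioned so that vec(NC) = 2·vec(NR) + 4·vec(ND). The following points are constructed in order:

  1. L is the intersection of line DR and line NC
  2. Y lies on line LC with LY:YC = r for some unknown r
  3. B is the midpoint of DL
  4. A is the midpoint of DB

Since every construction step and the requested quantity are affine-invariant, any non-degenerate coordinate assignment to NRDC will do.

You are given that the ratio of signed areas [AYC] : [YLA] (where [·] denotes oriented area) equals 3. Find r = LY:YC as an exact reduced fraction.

Set N = (0, 0), R = (1, 0), D = (0, 1), C = (2, 4); any affine frame gives the same invariant.
1. L is the intersection of line DR and line NC ⇒ L = (1/3, 2/3)
2. With LY:YC = r, write λ = r/(r+1) so Y = L + λ·(C−L); Y is affine-linear in λ
3. B is the midpoint of DL ⇒ B = (1/6, 5/6)
4. A is the midpoint of DB ⇒ A = (1/12, 11/12)
Every point depending on Y is an affine combination of Y and λ-independent points, so each such coordinate is linear in λ; the λ² term in each signed area is a multiple of (C−L)×(C−L) = 0, so 2·[AYC] and 2·[YLA] are each linear in λ. Evaluating at λ=0 and λ=1:
  2·[AYC] = -5/4·λ + 5/4,   2·[YLA] = -5/4·λ
So [AYC]:[YLA] = (-5/4·λ + 5/4) / (-5/4·λ). Setting this equal to 3:
  -5/4·λ + 5/4 = 3·(-5/4·λ)  ⇒  λ = -1/2
Then r = λ/(1−λ) = (-1/2)/(3/2) = -1/3. Check: with r = -1/3, Y = (-1/2, -1) and [AYC]:[YLA] = 3 as required.

r = -1/3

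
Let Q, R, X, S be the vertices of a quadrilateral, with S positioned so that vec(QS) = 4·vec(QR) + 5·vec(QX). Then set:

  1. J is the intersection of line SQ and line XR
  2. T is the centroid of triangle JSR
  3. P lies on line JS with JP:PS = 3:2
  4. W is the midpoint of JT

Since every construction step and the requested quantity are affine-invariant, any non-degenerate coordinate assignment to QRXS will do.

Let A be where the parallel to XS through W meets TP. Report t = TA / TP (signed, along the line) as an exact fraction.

t = 5/82

Set Q = (0, 0), R = (1, 0), X = (0, 1), S = (4, 5); any affine frame gives the same invariant.
1. J is the intersection of line SQ and line XR ⇒ J = (4/9, 5/9)
2. T is the centroid of triangle JSR ⇒ T = (49/27, 50/27)
3. P lies on line JS with JP:PS = 3:2 ⇒ P = (116/45, 29/9)
4. W is the midpoint of JT ⇒ W = (61/54, 65/54)
through W parallel to XS: direction (4, 4); meets TP at A = (4121/2214, 4285/2214)
A = T + t·(P−T) with t = 5/82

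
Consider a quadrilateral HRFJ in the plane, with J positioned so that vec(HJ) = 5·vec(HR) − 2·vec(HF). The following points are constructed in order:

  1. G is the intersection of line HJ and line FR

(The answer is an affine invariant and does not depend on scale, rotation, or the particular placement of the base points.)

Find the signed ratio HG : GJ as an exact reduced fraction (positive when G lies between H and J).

HG:GJ = 1/2

Work in coordinates with H = (0, 0), R = (1, 0), F = (0, 1), J = (5, -2).
1. G is the intersection of line HJ and line FR ⇒ G = (5/3, -2/3)
G = H + t·(J−H) with t = 1/3, so HG:GJ = t:(1−t) = 1/3:2/3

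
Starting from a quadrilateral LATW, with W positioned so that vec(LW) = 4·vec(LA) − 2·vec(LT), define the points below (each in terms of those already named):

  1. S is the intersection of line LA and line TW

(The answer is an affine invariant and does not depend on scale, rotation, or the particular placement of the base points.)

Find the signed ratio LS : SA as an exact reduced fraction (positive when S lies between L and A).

Choose coordinates L = (0, 0), A = (1, 0), T = (0, 1), W = (4, -2).
1. S is the intersection of line LA and line TW ⇒ S = (4/3, 0)
S = L + t·(A−L) with t = 4/3, so LS:SA = t:(1−t) = 4/3:-1/3

LS:SA = -4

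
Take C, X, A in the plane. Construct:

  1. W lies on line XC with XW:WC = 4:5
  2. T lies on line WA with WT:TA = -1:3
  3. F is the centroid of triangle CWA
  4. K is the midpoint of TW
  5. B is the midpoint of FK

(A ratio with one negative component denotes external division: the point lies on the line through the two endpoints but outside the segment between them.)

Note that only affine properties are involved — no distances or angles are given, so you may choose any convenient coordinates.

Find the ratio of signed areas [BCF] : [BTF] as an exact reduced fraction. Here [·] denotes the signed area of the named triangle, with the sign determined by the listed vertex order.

Choose coordinates C = (0, 0), X = (1, 0), A = (0, 1).
1. W lies on line XC with XW:WC = 4:5 ⇒ W = (5/9, 0)
2. T lies on line WA with WT:TA = -1:3 ⇒ T = (5/6, -1/2)
3. F is the centroid of triangle CWA ⇒ F = (5/27, 1/3)
4. K is the midpoint of TW ⇒ K = (25/36, -1/4)
5. B is the midpoint of FK ⇒ B = (95/216, 1/24)
2·[BCF] = -5/36, 2·[BTF] = -5/216
[BCF]:[BTF] = -5/36:-5/216 = 6

[BCF]:[BTF] = 6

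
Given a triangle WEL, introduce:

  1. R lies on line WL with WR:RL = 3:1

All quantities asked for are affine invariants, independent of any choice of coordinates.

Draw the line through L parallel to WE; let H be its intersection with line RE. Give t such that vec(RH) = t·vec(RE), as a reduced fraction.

Work in coordinates with W = (0, 0), E = (1, 0), L = (0, 1).
1. R lies on line WL with WR:RL = 3:1 ⇒ R = (0, 3/4)
through L parallel to WE: direction (1, 0); meets RE at H = (-1/3, 1)
H = R + t·(E−R) with t = -1/3

t = -1/3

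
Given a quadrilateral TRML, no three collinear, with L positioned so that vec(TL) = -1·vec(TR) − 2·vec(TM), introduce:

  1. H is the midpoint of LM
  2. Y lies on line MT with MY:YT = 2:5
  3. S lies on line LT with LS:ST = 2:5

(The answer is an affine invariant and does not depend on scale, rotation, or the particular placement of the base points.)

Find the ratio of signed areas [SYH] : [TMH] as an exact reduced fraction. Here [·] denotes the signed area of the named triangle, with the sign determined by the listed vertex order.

Set T = (0, 0), R = (1, 0), M = (0, 1), L = (-1, -2); any affine frame gives the same invariant.
1. H is the midpoint of LM ⇒ H = (-1/2, -1/2)
2. Y lies on line MT with MY:YT = 2:5 ⇒ Y = (0, 5/7)
3. S lies on line LT with LS:ST = 2:5 ⇒ S = (-5/7, -10/7)
2·[SYH] = 10/49, 2·[TMH] = 1/2
[SYH]:[TMH] = 10/49:1/2 = 20/49

[SYH]:[TMH] = 20/49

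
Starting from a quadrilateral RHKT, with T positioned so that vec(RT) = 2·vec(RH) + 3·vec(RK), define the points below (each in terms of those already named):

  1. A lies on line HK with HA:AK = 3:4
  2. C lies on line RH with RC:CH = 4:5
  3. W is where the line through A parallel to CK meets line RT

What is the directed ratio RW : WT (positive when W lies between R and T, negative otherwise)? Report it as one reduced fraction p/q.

Assign R = (0, 0), H = (1, 0), K = (0, 1), T = (2, 3) — the answer is frame-independent, so this choice is without loss of generality.
1. A lies on line HK with HA:AK = 3:4 ⇒ A = (4/7, 3/7)
2. C lies on line RH with RC:CH = 4:5 ⇒ C = (4/9, 0)
3. W is where the line through A parallel to CK meets line RT ⇒ W = (16/35, 24/35)
W = R + t·(T−R) with t = 8/35, so RW:WT = t:(1−t) = 8/35:27/35

RW:WT = 8/27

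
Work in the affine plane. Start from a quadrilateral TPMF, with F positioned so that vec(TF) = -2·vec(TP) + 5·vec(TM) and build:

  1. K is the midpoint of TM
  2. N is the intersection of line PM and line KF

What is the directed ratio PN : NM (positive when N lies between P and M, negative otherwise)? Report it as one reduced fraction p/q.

PN:NM = -7/2

Work in coordinates with T = (0, 0), P = (1, 0), M = (0, 1), F = (-2, 5).
1. K is the midpoint of TM ⇒ K = (0, 1/2)
2. N is the intersection of line PM and line KF ⇒ N = (-2/5, 7/5)
N = P + t·(M−P) with t = 7/5, so PN:NM = t:(1−t) = 7/5:-2/5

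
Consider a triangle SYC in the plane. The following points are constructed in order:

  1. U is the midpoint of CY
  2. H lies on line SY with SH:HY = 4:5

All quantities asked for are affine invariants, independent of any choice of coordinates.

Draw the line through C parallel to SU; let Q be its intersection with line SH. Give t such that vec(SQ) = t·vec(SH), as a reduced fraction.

t = -9/4

Assign S = (0, 0), Y = (1, 0), C = (0, 1) — the answer is frame-independent, so this choice is without loss of generality.
1. U is the midpoint of CY ⇒ U = (1/2, 1/2)
2. H lies on line SY with SH:HY = 4:5 ⇒ H = (4/9, 0)
through C parallel to SU: direction (1/2, 1/2); meets SH at Q = (-1, 0)
Q = S + t·(H−S) with t = -9/4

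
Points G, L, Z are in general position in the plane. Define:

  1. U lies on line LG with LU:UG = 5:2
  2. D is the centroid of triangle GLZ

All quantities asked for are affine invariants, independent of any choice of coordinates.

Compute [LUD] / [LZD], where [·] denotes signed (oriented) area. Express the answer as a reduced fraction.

[LUD]:[LZD] = -5/7

Set G = (0, 0), L = (1, 0), Z = (0, 1); any affine frame gives the same invariant.
1. U lies on line LG with LU:UG = 5:2 ⇒ U = (2/7, 0)
2. D is the centroid of triangle GLZ ⇒ D = (1/3, 1/3)
2·[LUD] = -5/21, 2·[LZD] = 1/3
[LUD]:[LZD] = -5/21:1/3 = -5/7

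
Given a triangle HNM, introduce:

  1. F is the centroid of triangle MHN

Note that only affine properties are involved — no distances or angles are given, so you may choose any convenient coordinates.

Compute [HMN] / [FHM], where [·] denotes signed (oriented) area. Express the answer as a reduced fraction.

[HMN]:[FHM] = 3

Assign H = (0, 0), N = (1, 0), M = (0, 1) — the answer is frame-independent, so this choice is without loss of generality.
1. F is the centroid of triangle MHN ⇒ F = (1/3, 1/3)
2·[HMN] = -1, 2·[FHM] = -1/3
[HMN]:[FHM] = -1:-1/3 = 3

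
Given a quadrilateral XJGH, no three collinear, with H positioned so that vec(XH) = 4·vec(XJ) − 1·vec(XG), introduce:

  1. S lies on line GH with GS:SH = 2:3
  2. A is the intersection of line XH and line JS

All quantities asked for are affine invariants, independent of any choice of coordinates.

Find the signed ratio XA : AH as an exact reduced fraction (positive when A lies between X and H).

XA:AH = 1/6

Choose coordinates X = (0, 0), J = (1, 0), G = (0, 1), H = (4, -1).
1. S lies on line GH with GS:SH = 2:3 ⇒ S = (8/5, 1/5)
2. A is the intersection of line XH and line JS ⇒ A = (4/7, -1/7)
A = X + t·(H−X) with t = 1/7, so XA:AH = t:(1−t) = 1/7:6/7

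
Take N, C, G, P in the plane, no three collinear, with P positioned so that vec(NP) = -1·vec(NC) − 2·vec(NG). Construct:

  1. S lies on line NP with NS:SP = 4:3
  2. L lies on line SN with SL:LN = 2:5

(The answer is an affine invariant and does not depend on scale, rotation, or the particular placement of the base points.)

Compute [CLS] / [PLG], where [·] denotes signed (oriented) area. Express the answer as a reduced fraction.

Work in coordinates with N = (0, 0), C = (1, 0), G = (0, 1), P = (-1, -2).
1. S lies on line NP with NS:SP = 4:3 ⇒ S = (-4/7, -8/7)
2. L lies on line SN with SL:LN = 2:5 ⇒ L = (-20/49, -40/49)
2·[CLS] = 16/49, 2·[PLG] = 29/49
[CLS]:[PLG] = 16/49:29/49 = 16/29

[CLS]:[PLG] = 16/29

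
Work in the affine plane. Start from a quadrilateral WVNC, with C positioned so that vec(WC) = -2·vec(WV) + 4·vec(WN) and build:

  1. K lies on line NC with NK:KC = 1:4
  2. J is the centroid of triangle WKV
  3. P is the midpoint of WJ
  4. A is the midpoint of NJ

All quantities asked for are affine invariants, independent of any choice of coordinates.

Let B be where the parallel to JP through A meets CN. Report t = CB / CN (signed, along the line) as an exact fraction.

Set W = (0, 0), V = (1, 0), N = (0, 1), C = (-2, 4); any affine frame gives the same invariant.
1. K lies on line NC with NK:KC = 1:4 ⇒ K = (-2/5, 8/5)
2. J is the centroid of triangle WKV ⇒ J = (1/5, 8/15)
3. P is the midpoint of WJ ⇒ P = (1/10, 4/15)
4. A is the midpoint of NJ ⇒ A = (1/10, 23/30)
through A parallel to JP: direction (-1/10, -4/15); meets CN at B = (3/25, 41/50)
B = C + t·(N−C) with t = 53/50

t = 53/50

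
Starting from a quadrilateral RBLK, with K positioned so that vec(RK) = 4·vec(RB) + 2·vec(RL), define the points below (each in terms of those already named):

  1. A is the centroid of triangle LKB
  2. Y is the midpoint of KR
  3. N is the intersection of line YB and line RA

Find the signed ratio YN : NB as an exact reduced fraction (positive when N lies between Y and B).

YN:NB = -1/3

Choose coordinates R = (0, 0), B = (1, 0), L = (0, 1), K = (4, 2).
1. A is the centroid of triangle LKB ⇒ A = (5/3, 1)
2. Y is the midpoint of KR ⇒ Y = (2, 1)
3. N is the intersection of line YB and line RA ⇒ N = (5/2, 3/2)
N = Y + t·(B−Y) with t = -1/2, so YN:NB = t:(1−t) = -1/2:3/2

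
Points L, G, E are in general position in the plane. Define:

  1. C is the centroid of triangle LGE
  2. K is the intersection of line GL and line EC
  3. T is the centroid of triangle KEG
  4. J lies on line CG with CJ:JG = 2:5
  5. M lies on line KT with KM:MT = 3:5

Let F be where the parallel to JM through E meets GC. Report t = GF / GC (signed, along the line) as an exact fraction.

t = 23/14

Work in coordinates with L = (0, 0), G = (1, 0), E = (0, 1).
1. C is the centroid of triangle LGE ⇒ C = (1/3, 1/3)
2. K is the intersection of line GL and line EC ⇒ K = (1/2, 0)
3. T is the centroid of triangle KEG ⇒ T = (1/2, 1/3)
4. J lies on line CG with CJ:JG = 2:5 ⇒ J = (11/21, 5/21)
5. M lies on line KT with KM:MT = 3:5 ⇒ M = (1/2, 1/8)
through E parallel to JM: direction (-1/42, -19/168); meets GC at F = (-2/21, 23/42)
F = G + t·(C−G) with t = 23/14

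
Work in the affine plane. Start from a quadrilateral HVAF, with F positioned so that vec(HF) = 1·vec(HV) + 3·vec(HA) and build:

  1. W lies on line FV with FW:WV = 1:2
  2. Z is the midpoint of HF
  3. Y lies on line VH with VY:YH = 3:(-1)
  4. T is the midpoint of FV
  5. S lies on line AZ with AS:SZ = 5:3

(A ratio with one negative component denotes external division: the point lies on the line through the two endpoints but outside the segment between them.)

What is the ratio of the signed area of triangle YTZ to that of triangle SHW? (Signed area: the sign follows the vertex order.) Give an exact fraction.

Set H = (0, 0), V = (1, 0), A = (0, 1), F = (1, 3); any affine frame gives the same invariant.
1. W lies on line FV with FW:WV = 1:2 ⇒ W = (1, 2)
2. Z is the midpoint of HF ⇒ Z = (1/2, 3/2)
3. Y lies on line VH with VY:YH = 3:(-1) ⇒ Y = (-1/2, 0)
4. T is the midpoint of FV ⇒ T = (1, 3/2)
5. S lies on line AZ with AS:SZ = 5:3 ⇒ S = (5/16, 21/16)
2·[YTZ] = 3/4, 2·[SHW] = 11/16
[YTZ]:[SHW] = 3/4:11/16 = 12/11

[YTZ]:[SHW] = 12/11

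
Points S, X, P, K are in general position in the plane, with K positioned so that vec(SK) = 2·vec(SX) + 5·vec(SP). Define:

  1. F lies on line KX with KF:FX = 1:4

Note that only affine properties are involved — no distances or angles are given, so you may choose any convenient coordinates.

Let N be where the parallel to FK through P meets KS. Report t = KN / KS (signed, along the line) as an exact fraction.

Choose coordinates S = (0, 0), X = (1, 0), P = (0, 1), K = (2, 5).
1. F lies on line KX with KF:FX = 1:4 ⇒ F = (9/5, 4)
through P parallel to FK: direction (1/5, 1); meets KS at N = (-2/5, -1)
N = K + t·(S−K) with t = 6/5

t = 6/5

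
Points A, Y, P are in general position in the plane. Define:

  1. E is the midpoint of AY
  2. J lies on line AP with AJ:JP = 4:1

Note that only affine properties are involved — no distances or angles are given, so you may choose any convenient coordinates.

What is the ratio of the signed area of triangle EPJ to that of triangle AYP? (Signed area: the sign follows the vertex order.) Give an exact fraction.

[EPJ]:[AYP] = 1/10

Work in coordinates with A = (0, 0), Y = (1, 0), P = (0, 1).
1. E is the midpoint of AY ⇒ E = (1/2, 0)
2. J lies on line AP with AJ:JP = 4:1 ⇒ J = (0, 4/5)
2·[EPJ] = 1/10, 2·[AYP] = 1
[EPJ]:[AYP] = 1/10:1 = 1/10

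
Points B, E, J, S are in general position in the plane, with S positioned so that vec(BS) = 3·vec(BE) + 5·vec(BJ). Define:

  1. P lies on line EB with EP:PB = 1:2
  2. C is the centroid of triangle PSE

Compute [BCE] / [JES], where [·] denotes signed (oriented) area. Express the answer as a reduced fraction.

Assign B = (0, 0), E = (1, 0), J = (0, 1), S = (3, 5) — the answer is frame-independent, so this choice is without loss of generality.
1. P lies on line EB with EP:PB = 1:2 ⇒ P = (2/3, 0)
2. C is the centroid of triangle PSE ⇒ C = (14/9, 5/3)
2·[BCE] = -5/3, 2·[JES] = 7
[BCE]:[JES] = -5/3:7 = -5/21

[BCE]:[JES] = -5/21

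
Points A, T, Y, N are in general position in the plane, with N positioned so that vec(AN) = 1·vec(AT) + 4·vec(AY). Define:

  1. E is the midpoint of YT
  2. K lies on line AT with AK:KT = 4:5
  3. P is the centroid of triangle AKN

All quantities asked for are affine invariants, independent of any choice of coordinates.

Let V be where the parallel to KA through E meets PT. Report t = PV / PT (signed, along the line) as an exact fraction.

t = 5/8

Set A = (0, 0), T = (1, 0), Y = (0, 1), N = (1, 4); any affine frame gives the same invariant.
1. E is the midpoint of YT ⇒ E = (1/2, 1/2)
2. K lies on line AT with AK:KT = 4:5 ⇒ K = (4/9, 0)
3. P is the centroid of triangle AKN ⇒ P = (13/27, 4/3)
through E parallel to KA: direction (-4/9, 0); meets PT at V = (29/36, 1/2)
V = P + t·(T−P) with t = 5/8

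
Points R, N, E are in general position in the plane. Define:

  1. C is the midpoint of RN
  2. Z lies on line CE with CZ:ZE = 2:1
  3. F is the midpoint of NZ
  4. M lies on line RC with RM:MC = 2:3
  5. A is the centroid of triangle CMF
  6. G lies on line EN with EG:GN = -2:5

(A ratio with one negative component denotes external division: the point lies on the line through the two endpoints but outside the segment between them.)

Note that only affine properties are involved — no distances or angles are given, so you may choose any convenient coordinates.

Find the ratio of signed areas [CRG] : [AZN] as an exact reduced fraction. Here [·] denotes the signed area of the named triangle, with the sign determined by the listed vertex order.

Assign R = (0, 0), N = (1, 0), E = (0, 1) — the answer is frame-independent, so this choice is without loss of generality.
1. C is the midpoint of RN ⇒ C = (1/2, 0)
2. Z lies on line CE with CZ:ZE = 2:1 ⇒ Z = (1/6, 2/3)
3. F is the midpoint of NZ ⇒ F = (7/12, 1/3)
4. M lies on line RC with RM:MC = 2:3 ⇒ M = (1/5, 0)
5. A is the centroid of triangle CMF ⇒ A = (77/180, 1/9)
6. G lies on line EN with EG:GN = -2:5 ⇒ G = (-2/3, 5/3)
2·[CRG] = -5/6, 2·[AZN] = -13/45
[CRG]:[AZN] = -5/6:-13/45 = 75/26

[CRG]:[AZN] = 75/26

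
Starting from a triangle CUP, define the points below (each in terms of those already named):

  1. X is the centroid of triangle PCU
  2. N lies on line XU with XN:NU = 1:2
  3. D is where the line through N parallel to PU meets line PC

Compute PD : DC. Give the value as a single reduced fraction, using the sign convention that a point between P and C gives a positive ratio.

Work in coordinates with C = (0, 0), U = (1, 0), P = (0, 1).
1. X is the centroid of triangle PCU ⇒ X = (1/3, 1/3)
2. N lies on line XU with XN:NU = 1:2 ⇒ N = (5/9, 2/9)
3. D is where the line through N parallel to PU meets line PC ⇒ D = (0, 7/9)
D = P + t·(C−P) with t = 2/9, so PD:DC = t:(1−t) = 2/9:7/9

PD:DC = 2/7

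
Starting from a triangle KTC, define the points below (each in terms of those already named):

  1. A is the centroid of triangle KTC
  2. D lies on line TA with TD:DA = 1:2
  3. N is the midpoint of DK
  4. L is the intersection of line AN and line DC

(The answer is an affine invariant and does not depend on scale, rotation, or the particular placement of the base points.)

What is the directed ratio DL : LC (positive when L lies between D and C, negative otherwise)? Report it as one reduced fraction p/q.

Set K = (0, 0), T = (1, 0), C = (0, 1); any affine frame gives the same invariant.
1. A is the centroid of triangle KTC ⇒ A = (1/3, 1/3)
2. D lies on line TA with TD:DA = 1:2 ⇒ D = (7/9, 1/9)
3. N is the midpoint of DK ⇒ N = (7/18, 1/18)
4. L is the intersection of line AN and line DC ⇒ L = (7/27, 19/27)
L = D + t·(C−D) with t = 2/3, so DL:LC = t:(1−t) = 2/3:1/3

DL:LC = 2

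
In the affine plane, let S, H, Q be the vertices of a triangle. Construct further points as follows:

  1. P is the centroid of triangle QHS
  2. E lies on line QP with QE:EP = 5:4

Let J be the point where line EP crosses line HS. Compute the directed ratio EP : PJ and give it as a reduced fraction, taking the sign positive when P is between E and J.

EP:PJ = 8/9

Set S = (0, 0), H = (1, 0), Q = (0, 1); any affine frame gives the same invariant.
1. P is the centroid of triangle QHS ⇒ P = (1/3, 1/3)
2. E lies on line QP with QE:EP = 5:4 ⇒ E = (5/27, 17/27)
line EP meets HS at J = (1/2, 0)
P = E + t·(J−E) with t = 8/17, so EP:PJ = 8/17:9/17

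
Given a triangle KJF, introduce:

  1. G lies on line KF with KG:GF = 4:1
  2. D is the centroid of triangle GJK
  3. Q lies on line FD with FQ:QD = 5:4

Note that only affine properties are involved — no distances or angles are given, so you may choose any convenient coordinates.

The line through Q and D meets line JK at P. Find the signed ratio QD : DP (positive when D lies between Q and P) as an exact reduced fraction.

QD:DP = 11/9

Assign K = (0, 0), J = (1, 0), F = (0, 1) — the answer is frame-independent, so this choice is without loss of generality.
1. G lies on line KF with KG:GF = 4:1 ⇒ G = (0, 4/5)
2. D is the centroid of triangle GJK ⇒ D = (1/3, 4/15)
3. Q lies on line FD with FQ:QD = 5:4 ⇒ Q = (5/27, 16/27)
line QD meets JK at P = (5/11, 0)
D = Q + t·(P−Q) with t = 11/20, so QD:DP = 11/20:9/20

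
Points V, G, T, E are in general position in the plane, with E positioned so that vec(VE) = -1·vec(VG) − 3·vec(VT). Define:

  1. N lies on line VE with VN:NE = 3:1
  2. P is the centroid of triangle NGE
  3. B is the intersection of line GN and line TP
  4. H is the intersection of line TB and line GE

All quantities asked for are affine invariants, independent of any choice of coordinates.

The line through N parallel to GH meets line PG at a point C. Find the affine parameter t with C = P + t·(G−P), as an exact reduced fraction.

Work in coordinates with V = (0, 0), G = (1, 0), T = (0, 1), E = (-1, -3).
1. N lies on line VE with VN:NE = 3:1 ⇒ N = (-3/4, -9/4)
2. P is the centroid of triangle NGE ⇒ P = (-1/4, -7/4)
3. B is the intersection of line GN and line TP ⇒ B = (-4/17, -27/17)
4. H is the intersection of line TB and line GE ⇒ H = (-5/19, -36/19)
through N parallel to GH: direction (-24/19, -36/19); meets PG at C = (-11/4, -21/4)
C = P + t·(G−P) with t = -2

t = -2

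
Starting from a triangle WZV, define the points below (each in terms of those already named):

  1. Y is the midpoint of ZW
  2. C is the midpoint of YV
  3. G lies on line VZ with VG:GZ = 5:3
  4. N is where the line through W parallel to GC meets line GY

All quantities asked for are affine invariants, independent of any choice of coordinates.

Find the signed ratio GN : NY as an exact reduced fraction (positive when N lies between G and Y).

GN:NY = -7/2

Work in coordinates with W = (0, 0), Z = (1, 0), V = (0, 1).
1. Y is the midpoint of ZW ⇒ Y = (1/2, 0)
2. C is the midpoint of YV ⇒ C = (1/4, 1/2)
3. G lies on line VZ with VG:GZ = 5:3 ⇒ G = (5/8, 3/8)
4. N is where the line through W parallel to GC meets line GY ⇒ N = (9/20, -3/20)
N = G + t·(Y−G) with t = 7/5, so GN:NY = t:(1−t) = 7/5:-2/5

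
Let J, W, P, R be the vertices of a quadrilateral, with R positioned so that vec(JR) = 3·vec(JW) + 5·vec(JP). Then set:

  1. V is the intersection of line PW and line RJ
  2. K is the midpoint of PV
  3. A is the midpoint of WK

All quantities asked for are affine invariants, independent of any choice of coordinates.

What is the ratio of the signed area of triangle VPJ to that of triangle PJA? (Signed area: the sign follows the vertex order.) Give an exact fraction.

[VPJ]:[PJA] = 12/19

Work in coordinates with J = (0, 0), W = (1, 0), P = (0, 1), R = (3, 5).
1. V is the intersection of line PW and line RJ ⇒ V = (3/8, 5/8)
2. K is the midpoint of PV ⇒ K = (3/16, 13/16)
3. A is the midpoint of WK ⇒ A = (19/32, 13/32)
2·[VPJ] = 3/8, 2·[PJA] = 19/32
[VPJ]:[PJA] = 3/8:19/32 = 12/19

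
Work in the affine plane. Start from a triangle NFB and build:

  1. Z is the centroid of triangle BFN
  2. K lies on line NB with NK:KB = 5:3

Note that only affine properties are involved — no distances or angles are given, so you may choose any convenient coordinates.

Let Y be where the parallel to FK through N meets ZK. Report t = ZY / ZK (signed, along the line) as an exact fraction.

t = -13/2

Choose coordinates N = (0, 0), F = (1, 0), B = (0, 1).
1. Z is the centroid of triangle BFN ⇒ Z = (1/3, 1/3)
2. K lies on line NB with NK:KB = 5:3 ⇒ K = (0, 5/8)
through N parallel to FK: direction (-1, 5/8); meets ZK at Y = (5/2, -25/16)
Y = Z + t·(K−Z) with t = -13/2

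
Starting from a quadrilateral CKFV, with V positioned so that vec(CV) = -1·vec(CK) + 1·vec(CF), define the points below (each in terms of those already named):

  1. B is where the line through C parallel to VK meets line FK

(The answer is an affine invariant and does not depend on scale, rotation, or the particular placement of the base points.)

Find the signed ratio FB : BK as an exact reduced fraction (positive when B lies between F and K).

FB:BK = -2

Choose coordinates C = (0, 0), K = (1, 0), F = (0, 1), V = (-1, 1).
1. B is where the line through C parallel to VK meets line FK ⇒ B = (2, -1)
B = F + t·(K−F) with t = 2, so FB:BK = t:(1−t) = 2:-1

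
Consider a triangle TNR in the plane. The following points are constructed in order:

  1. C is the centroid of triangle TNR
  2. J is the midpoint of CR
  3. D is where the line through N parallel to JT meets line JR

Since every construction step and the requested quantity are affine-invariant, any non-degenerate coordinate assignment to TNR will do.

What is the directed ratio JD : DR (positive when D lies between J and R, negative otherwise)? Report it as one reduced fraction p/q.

JD:DR = -4/5

Work in coordinates with T = (0, 0), N = (1, 0), R = (0, 1).
1. C is the centroid of triangle TNR ⇒ C = (1/3, 1/3)
2. J is the midpoint of CR ⇒ J = (1/6, 2/3)
3. D is where the line through N parallel to JT meets line JR ⇒ D = (5/6, -2/3)
D = J + t·(R−J) with t = -4, so JD:DR = t:(1−t) = -4:5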